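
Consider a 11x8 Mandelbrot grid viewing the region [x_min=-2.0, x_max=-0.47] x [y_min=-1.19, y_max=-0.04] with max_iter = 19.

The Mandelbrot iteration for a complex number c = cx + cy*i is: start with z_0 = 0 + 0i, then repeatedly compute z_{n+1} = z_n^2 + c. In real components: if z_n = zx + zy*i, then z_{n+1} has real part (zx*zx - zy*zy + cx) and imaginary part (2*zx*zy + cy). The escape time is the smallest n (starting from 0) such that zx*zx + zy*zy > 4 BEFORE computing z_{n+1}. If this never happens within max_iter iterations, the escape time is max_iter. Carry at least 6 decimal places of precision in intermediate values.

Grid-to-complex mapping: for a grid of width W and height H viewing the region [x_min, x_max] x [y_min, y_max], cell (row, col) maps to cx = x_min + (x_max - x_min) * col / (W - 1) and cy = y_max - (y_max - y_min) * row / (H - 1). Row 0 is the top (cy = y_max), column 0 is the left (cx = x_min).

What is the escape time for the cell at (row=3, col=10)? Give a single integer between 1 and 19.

Answer: 19

Derivation:
z_0 = 0 + 0i, c = -0.4700 + -0.5329i
Iter 1: z = -0.4700 + -0.5329i, |z|^2 = 0.5048
Iter 2: z = -0.5330 + -0.0320i, |z|^2 = 0.2852
Iter 3: z = -0.1869 + -0.4988i, |z|^2 = 0.2837
Iter 4: z = -0.6838 + -0.3464i, |z|^2 = 0.5877
Iter 5: z = -0.1224 + -0.0591i, |z|^2 = 0.0185
Iter 6: z = -0.4585 + -0.5184i, |z|^2 = 0.4790
Iter 7: z = -0.5285 + -0.0575i, |z|^2 = 0.2826
Iter 8: z = -0.1940 + -0.4721i, |z|^2 = 0.2605
Iter 9: z = -0.6553 + -0.3497i, |z|^2 = 0.5517
Iter 10: z = -0.1629 + -0.0746i, |z|^2 = 0.0321
Iter 11: z = -0.4490 + -0.5086i, |z|^2 = 0.4603
Iter 12: z = -0.5270 + -0.0762i, |z|^2 = 0.2835
Iter 13: z = -0.1981 + -0.4526i, |z|^2 = 0.2441
Iter 14: z = -0.6356 + -0.3536i, |z|^2 = 0.5290
Iter 15: z = -0.1910 + -0.0834i, |z|^2 = 0.0434
Iter 16: z = -0.4405 + -0.5010i, |z|^2 = 0.4450
Iter 17: z = -0.5270 + -0.0915i, |z|^2 = 0.2861
Iter 18: z = -0.2006 + -0.4364i, |z|^2 = 0.2307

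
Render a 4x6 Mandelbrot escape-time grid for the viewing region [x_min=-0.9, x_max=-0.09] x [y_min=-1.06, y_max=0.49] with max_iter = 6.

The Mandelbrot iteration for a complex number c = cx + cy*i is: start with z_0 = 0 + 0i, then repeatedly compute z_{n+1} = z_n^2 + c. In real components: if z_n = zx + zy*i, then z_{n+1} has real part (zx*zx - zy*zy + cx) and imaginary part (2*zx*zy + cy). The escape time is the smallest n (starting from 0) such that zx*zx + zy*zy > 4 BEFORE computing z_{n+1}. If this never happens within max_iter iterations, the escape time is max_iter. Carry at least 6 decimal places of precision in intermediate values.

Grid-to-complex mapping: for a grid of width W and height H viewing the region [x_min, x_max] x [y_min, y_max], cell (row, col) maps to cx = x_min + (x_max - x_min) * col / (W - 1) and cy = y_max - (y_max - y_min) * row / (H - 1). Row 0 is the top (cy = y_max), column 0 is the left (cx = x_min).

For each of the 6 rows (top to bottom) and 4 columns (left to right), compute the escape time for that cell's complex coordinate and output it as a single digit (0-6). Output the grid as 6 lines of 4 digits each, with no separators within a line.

(row=0, col=0): c = -0.9000 + 0.4900i → escape time 5
(row=0, col=1): c = -0.6300 + 0.4900i → escape time 6
(row=0, col=2): c = -0.3600 + 0.4900i → escape time 6
(row=0, col=3): c = -0.0900 + 0.4900i → escape time 6
(row=1, col=0): c = -0.9000 + 0.1800i → escape time 6
(row=1, col=1): c = -0.6300 + 0.1800i → escape time 6
(row=1, col=2): c = -0.3600 + 0.1800i → escape time 6
(row=1, col=3): c = -0.0900 + 0.1800i → escape time 6
(row=2, col=0): c = -0.9000 + -0.1300i → escape time 6
(row=2, col=1): c = -0.6300 + -0.1300i → escape time 6
(row=2, col=2): c = -0.3600 + -0.1300i → escape time 6
(row=2, col=3): c = -0.0900 + -0.1300i → escape time 6
(row=3, col=0): c = -0.9000 + -0.4400i → escape time 6
(row=3, col=1): c = -0.6300 + -0.4400i → escape time 6
(row=3, col=2): c = -0.3600 + -0.4400i → escape time 6
(row=3, col=3): c = -0.0900 + -0.4400i → escape time 6
(row=4, col=0): c = -0.9000 + -0.7500i → escape time 4
(row=4, col=1): c = -0.6300 + -0.7500i → escape time 5
(row=4, col=2): c = -0.3600 + -0.7500i → escape time 6
(row=4, col=3): c = -0.0900 + -0.7500i → escape time 6
(row=5, col=0): c = -0.9000 + -1.0600i → escape time 3
(row=5, col=1): c = -0.6300 + -1.0600i → escape time 3
(row=5, col=2): c = -0.3600 + -1.0600i → escape time 4
(row=5, col=3): c = -0.0900 + -1.0600i → escape time 6

Answer: 5666
6666
6666
6666
4566
3346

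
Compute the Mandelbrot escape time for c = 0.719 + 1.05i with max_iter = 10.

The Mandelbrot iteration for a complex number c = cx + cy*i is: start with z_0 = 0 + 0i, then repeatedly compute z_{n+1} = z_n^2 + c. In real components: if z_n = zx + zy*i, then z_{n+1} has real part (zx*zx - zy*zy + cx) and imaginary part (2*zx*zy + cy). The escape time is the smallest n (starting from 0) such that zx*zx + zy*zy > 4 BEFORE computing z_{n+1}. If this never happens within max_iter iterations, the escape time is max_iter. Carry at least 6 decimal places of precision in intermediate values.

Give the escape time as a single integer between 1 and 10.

Answer: 2

Derivation:
z_0 = 0 + 0i, c = 0.7190 + 1.0500i
Iter 1: z = 0.7190 + 1.0500i, |z|^2 = 1.6195
Iter 2: z = 0.1335 + 2.5599i, |z|^2 = 6.5709
Escaped at iteration 2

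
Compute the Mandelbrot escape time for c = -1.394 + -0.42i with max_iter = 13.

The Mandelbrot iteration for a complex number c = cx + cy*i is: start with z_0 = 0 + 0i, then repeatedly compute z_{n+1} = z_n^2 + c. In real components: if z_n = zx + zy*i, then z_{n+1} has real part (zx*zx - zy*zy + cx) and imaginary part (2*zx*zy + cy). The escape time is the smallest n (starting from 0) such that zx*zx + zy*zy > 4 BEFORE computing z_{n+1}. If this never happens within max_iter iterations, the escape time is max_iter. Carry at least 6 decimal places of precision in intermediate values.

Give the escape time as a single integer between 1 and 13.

Answer: 4

Derivation:
z_0 = 0 + 0i, c = -1.3940 + -0.4200i
Iter 1: z = -1.3940 + -0.4200i, |z|^2 = 2.1196
Iter 2: z = 0.3728 + 0.7510i, |z|^2 = 0.7029
Iter 3: z = -1.8189 + 0.1400i, |z|^2 = 3.3281
Iter 4: z = 1.8949 + -0.9292i, |z|^2 = 4.4542
Escaped at iteration 4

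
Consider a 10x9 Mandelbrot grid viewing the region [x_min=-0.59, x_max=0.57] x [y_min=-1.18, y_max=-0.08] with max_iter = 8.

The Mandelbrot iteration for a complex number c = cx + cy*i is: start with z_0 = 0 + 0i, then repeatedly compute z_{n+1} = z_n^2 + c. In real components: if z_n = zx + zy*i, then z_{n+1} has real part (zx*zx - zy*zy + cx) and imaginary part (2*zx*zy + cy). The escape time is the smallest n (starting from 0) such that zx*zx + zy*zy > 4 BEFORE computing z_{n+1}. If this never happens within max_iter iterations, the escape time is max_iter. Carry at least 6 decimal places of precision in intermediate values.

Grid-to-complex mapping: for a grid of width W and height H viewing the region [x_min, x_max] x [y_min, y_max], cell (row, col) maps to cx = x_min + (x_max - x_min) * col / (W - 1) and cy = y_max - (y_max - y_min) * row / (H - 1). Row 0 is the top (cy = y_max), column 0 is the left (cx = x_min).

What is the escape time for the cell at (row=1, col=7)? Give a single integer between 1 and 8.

Answer: 8

Derivation:
z_0 = 0 + 0i, c = 0.3122 + -0.2175i
Iter 1: z = 0.3122 + -0.2175i, |z|^2 = 0.1448
Iter 2: z = 0.3624 + -0.3533i, |z|^2 = 0.2562
Iter 3: z = 0.3187 + -0.4736i, |z|^2 = 0.3259
Iter 4: z = 0.1895 + -0.5194i, |z|^2 = 0.3057
Iter 5: z = 0.0784 + -0.4144i, |z|^2 = 0.1778
Iter 6: z = 0.1467 + -0.2825i, |z|^2 = 0.1013
Iter 7: z = 0.2539 + -0.3004i, |z|^2 = 0.1547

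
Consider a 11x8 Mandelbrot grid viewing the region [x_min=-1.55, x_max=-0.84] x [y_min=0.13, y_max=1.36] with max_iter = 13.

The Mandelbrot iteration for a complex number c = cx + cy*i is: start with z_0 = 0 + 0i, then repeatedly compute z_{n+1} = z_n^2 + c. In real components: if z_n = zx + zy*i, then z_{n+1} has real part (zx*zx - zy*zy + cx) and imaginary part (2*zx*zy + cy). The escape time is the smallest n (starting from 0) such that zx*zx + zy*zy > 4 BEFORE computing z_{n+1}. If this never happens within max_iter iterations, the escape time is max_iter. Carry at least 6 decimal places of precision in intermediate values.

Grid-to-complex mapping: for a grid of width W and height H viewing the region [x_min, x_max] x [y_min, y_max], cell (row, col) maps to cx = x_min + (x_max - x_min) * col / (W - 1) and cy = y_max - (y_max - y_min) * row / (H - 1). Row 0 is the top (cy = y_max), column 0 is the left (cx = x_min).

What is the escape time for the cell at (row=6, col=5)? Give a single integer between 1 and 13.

z_0 = 0 + 0i, c = -1.1950 + 0.3057i
Iter 1: z = -1.1950 + 0.3057i, |z|^2 = 1.5215
Iter 2: z = 0.1396 + -0.4249i, |z|^2 = 0.2001
Iter 3: z = -1.3561 + 0.1871i, |z|^2 = 1.8740
Iter 4: z = 0.6090 + -0.2017i, |z|^2 = 0.4116
Iter 5: z = -0.8648 + 0.0600i, |z|^2 = 0.7515
Iter 6: z = -0.4507 + 0.2019i, |z|^2 = 0.2439
Iter 7: z = -1.0327 + 0.1237i, |z|^2 = 1.0817
Iter 8: z = -0.1439 + 0.0503i, |z|^2 = 0.0232
Iter 9: z = -1.1768 + 0.2913i, |z|^2 = 1.4697
Iter 10: z = 0.1051 + -0.3798i, |z|^2 = 0.1553
Iter 11: z = -1.3282 + 0.2259i, |z|^2 = 1.8151
Iter 12: z = 0.5181 + -0.2944i, |z|^2 = 0.3551

Answer: 13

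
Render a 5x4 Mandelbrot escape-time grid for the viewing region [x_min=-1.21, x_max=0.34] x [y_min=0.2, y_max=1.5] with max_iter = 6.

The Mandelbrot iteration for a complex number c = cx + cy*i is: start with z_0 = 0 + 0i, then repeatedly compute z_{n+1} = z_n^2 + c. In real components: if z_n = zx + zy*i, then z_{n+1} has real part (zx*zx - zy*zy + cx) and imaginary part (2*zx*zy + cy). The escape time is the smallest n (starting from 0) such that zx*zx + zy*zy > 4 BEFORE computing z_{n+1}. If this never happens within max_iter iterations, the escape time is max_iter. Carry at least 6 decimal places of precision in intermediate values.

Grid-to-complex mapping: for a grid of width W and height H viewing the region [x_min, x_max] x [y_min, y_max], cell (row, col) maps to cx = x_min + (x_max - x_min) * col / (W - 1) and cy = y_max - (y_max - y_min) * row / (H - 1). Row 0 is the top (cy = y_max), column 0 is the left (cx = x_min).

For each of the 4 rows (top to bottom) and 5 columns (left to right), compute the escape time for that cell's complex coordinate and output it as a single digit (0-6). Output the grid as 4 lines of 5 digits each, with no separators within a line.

Answer: 22222
33453
35666
66666

Derivation:
(row=0, col=0): c = -1.2100 + 1.5000i → escape time 2
(row=0, col=1): c = -0.8225 + 1.5000i → escape time 2
(row=0, col=2): c = -0.4350 + 1.5000i → escape time 2
(row=0, col=3): c = -0.0475 + 1.5000i → escape time 2
(row=0, col=4): c = 0.3400 + 1.5000i → escape time 2
(row=1, col=0): c = -1.2100 + 1.0667i → escape time 3
(row=1, col=1): c = -0.8225 + 1.0667i → escape time 3
(row=1, col=2): c = -0.4350 + 1.0667i → escape time 4
(row=1, col=3): c = -0.0475 + 1.0667i → escape time 5
(row=1, col=4): c = 0.3400 + 1.0667i → escape time 3
(row=2, col=0): c = -1.2100 + 0.6333i → escape time 3
(row=2, col=1): c = -0.8225 + 0.6333i → escape time 5
(row=2, col=2): c = -0.4350 + 0.6333i → escape time 6
(row=2, col=3): c = -0.0475 + 0.6333i → escape time 6
(row=2, col=4): c = 0.3400 + 0.6333i → escape time 6
(row=3, col=0): c = -1.2100 + 0.2000i → escape time 6
(row=3, col=1): c = -0.8225 + 0.2000i → escape time 6
(row=3, col=2): c = -0.4350 + 0.2000i → escape time 6
(row=3, col=3): c = -0.0475 + 0.2000i → escape time 6
(row=3, col=4): c = 0.3400 + 0.2000i → escape time 6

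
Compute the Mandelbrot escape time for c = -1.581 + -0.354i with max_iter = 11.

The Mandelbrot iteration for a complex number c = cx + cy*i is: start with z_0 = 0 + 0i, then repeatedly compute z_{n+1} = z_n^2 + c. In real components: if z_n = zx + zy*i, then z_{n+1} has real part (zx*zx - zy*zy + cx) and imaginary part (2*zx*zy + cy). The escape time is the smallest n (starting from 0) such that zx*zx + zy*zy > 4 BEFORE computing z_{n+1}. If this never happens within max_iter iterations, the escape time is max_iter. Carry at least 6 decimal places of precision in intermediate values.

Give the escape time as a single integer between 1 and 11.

Answer: 4

Derivation:
z_0 = 0 + 0i, c = -1.5810 + -0.3540i
Iter 1: z = -1.5810 + -0.3540i, |z|^2 = 2.6249
Iter 2: z = 0.7932 + 0.7653i, |z|^2 = 1.2150
Iter 3: z = -1.5375 + 0.8602i, |z|^2 = 3.1039
Iter 4: z = 0.0430 + -2.9992i, |z|^2 = 8.9971
Escaped at iteration 4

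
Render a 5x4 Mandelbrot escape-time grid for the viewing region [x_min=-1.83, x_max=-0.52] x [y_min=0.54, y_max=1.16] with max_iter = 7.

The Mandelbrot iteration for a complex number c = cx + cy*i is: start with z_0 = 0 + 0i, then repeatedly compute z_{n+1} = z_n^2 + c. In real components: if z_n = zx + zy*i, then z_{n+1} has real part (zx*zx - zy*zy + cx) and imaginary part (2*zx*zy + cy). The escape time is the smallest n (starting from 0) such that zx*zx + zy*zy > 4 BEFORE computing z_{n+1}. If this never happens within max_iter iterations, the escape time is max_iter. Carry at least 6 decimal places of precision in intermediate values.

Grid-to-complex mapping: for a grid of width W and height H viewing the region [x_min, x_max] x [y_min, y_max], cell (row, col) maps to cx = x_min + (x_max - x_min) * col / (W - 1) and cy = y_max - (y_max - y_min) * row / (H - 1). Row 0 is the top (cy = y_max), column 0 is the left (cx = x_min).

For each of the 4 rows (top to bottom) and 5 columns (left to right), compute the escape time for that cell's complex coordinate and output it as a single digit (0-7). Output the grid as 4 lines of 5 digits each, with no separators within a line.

Answer: 12333
13334
23346
33457

Derivation:
(row=0, col=0): c = -1.8300 + 1.1600i → escape time 1
(row=0, col=1): c = -1.5025 + 1.1600i → escape time 2
(row=0, col=2): c = -1.1750 + 1.1600i → escape time 3
(row=0, col=3): c = -0.8475 + 1.1600i → escape time 3
(row=0, col=4): c = -0.5200 + 1.1600i → escape time 3
(row=1, col=0): c = -1.8300 + 0.9533i → escape time 1
(row=1, col=1): c = -1.5025 + 0.9533i → escape time 3
(row=1, col=2): c = -1.1750 + 0.9533i → escape time 3
(row=1, col=3): c = -0.8475 + 0.9533i → escape time 3
(row=1, col=4): c = -0.5200 + 0.9533i → escape time 4
(row=2, col=0): c = -1.8300 + 0.7467i → escape time 2
(row=2, col=1): c = -1.5025 + 0.7467i → escape time 3
(row=2, col=2): c = -1.1750 + 0.7467i → escape time 3
(row=2, col=3): c = -0.8475 + 0.7467i → escape time 4
(row=2, col=4): c = -0.5200 + 0.7467i → escape time 6
(row=3, col=0): c = -1.8300 + 0.5400i → escape time 3
(row=3, col=1): c = -1.5025 + 0.5400i → escape time 3
(row=3, col=2): c = -1.1750 + 0.5400i → escape time 4
(row=3, col=3): c = -0.8475 + 0.5400i → escape time 5
(row=3, col=4): c = -0.5200 + 0.5400i → escape time 7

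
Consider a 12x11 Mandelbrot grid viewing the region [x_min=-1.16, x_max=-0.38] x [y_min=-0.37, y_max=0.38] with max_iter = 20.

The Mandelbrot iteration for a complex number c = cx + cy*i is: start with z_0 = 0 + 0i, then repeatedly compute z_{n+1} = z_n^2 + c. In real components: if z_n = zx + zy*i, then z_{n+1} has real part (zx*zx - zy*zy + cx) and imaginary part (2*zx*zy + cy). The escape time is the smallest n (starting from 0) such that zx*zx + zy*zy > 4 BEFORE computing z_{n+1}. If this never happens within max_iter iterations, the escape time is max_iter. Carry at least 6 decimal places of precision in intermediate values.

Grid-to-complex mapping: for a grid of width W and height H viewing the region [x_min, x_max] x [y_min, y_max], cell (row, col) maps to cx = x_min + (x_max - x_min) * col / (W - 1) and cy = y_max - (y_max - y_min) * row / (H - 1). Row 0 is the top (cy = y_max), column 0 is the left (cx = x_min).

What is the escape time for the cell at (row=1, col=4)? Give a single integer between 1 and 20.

Answer: 10

Derivation:
z_0 = 0 + 0i, c = -0.8764 + 0.3050i
Iter 1: z = -0.8764 + 0.3050i, |z|^2 = 0.8610
Iter 2: z = -0.2014 + -0.2296i, |z|^2 = 0.0933
Iter 3: z = -0.8885 + 0.3975i, |z|^2 = 0.9474
Iter 4: z = -0.2449 + -0.4013i, |z|^2 = 0.2210
Iter 5: z = -0.9774 + 0.5015i, |z|^2 = 1.2070
Iter 6: z = -0.1725 + -0.6755i, |z|^2 = 0.4860
Iter 7: z = -1.3029 + 0.5380i, |z|^2 = 1.9869
Iter 8: z = 0.5316 + -1.0970i, |z|^2 = 1.4859
Iter 9: z = -1.7971 + -0.8613i, |z|^2 = 3.9714
Iter 10: z = 1.6114 + 3.4006i, |z|^2 = 14.1607
Escaped at iteration 10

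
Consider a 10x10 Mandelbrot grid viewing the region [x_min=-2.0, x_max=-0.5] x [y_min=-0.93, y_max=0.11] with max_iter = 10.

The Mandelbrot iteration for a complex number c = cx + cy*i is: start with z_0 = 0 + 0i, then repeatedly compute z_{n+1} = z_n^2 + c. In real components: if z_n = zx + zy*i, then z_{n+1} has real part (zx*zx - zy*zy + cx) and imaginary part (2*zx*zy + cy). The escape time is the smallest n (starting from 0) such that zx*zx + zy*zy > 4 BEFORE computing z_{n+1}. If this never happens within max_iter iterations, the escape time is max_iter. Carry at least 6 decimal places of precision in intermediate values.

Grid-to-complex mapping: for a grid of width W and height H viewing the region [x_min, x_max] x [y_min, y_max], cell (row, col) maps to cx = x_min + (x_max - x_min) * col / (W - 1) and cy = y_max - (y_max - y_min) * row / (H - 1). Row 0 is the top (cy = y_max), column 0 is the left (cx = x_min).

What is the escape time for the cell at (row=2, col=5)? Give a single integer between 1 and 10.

Answer: 10

Derivation:
z_0 = 0 + 0i, c = -1.1667 + -0.1211i
Iter 1: z = -1.1667 + -0.1211i, |z|^2 = 1.3758
Iter 2: z = 0.1798 + 0.1615i, |z|^2 = 0.0584
Iter 3: z = -1.1604 + -0.0630i, |z|^2 = 1.3506
Iter 4: z = 0.1759 + 0.0252i, |z|^2 = 0.0316
Iter 5: z = -1.1363 + -0.1122i, |z|^2 = 1.3039
Iter 6: z = 0.1120 + 0.1340i, |z|^2 = 0.0305
Iter 7: z = -1.1721 + -0.0911i, |z|^2 = 1.3820
Iter 8: z = 0.1988 + 0.0924i, |z|^2 = 0.0481
Iter 9: z = -1.1357 + -0.0844i, |z|^2 = 1.2969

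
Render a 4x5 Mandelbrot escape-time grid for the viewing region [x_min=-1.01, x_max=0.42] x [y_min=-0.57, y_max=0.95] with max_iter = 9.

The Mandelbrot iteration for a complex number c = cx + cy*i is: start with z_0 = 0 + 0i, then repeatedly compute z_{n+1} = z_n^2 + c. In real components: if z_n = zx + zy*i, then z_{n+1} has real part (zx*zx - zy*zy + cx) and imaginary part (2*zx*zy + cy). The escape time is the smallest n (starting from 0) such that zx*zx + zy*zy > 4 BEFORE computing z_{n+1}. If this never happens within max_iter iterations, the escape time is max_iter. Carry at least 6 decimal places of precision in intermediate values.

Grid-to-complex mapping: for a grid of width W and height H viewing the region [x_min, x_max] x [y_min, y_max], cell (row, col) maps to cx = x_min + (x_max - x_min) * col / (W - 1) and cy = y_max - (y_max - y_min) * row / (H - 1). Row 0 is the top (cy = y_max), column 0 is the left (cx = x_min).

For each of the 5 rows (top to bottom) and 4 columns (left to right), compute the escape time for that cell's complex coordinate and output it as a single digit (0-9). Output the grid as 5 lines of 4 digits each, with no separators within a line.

(row=0, col=0): c = -1.0100 + 0.9500i → escape time 3
(row=0, col=1): c = -0.5333 + 0.9500i → escape time 4
(row=0, col=2): c = -0.0567 + 0.9500i → escape time 9
(row=0, col=3): c = 0.4200 + 0.9500i → escape time 3
(row=1, col=0): c = -1.0100 + 0.5700i → escape time 5
(row=1, col=1): c = -0.5333 + 0.5700i → escape time 9
(row=1, col=2): c = -0.0567 + 0.5700i → escape time 9
(row=1, col=3): c = 0.4200 + 0.5700i → escape time 7
(row=2, col=0): c = -1.0100 + 0.1900i → escape time 9
(row=2, col=1): c = -0.5333 + 0.1900i → escape time 9
(row=2, col=2): c = -0.0567 + 0.1900i → escape time 9
(row=2, col=3): c = 0.4200 + 0.1900i → escape time 9
(row=3, col=0): c = -1.0100 + -0.1900i → escape time 9
(row=3, col=1): c = -0.5333 + -0.1900i → escape time 9
(row=3, col=2): c = -0.0567 + -0.1900i → escape time 9
(row=3, col=3): c = 0.4200 + -0.1900i → escape time 9
(row=4, col=0): c = -1.0100 + -0.5700i → escape time 5
(row=4, col=1): c = -0.5333 + -0.5700i → escape time 9
(row=4, col=2): c = -0.0567 + -0.5700i → escape time 9
(row=4, col=3): c = 0.4200 + -0.5700i → escape time 7

Answer: 3493
5997
9999
9999
5997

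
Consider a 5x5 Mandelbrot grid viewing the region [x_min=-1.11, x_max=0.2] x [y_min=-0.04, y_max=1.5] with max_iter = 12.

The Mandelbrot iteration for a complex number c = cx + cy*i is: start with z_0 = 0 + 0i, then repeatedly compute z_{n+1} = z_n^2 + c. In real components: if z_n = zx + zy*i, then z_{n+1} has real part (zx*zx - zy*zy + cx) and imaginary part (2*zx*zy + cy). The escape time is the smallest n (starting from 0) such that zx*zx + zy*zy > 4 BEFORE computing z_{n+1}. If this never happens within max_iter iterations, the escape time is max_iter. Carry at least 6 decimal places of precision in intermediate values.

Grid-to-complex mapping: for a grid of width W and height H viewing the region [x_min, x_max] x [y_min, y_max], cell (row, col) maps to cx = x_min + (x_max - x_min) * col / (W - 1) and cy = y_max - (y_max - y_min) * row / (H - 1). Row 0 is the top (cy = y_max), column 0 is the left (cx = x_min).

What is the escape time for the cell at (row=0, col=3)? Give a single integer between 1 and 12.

Answer: 2

Derivation:
z_0 = 0 + 0i, c = -0.1275 + 1.5000i
Iter 1: z = -0.1275 + 1.5000i, |z|^2 = 2.2663
Iter 2: z = -2.3612 + 1.1175i, |z|^2 = 6.8243
Escaped at iteration 2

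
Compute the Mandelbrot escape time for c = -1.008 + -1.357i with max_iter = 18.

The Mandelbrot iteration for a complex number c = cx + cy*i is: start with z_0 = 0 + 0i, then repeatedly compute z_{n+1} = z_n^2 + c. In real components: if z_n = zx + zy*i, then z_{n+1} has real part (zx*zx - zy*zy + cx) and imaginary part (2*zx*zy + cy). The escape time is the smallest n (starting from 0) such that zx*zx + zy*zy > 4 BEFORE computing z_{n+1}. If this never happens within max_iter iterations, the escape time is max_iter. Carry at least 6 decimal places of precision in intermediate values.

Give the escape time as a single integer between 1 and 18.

Answer: 2

Derivation:
z_0 = 0 + 0i, c = -1.0080 + -1.3570i
Iter 1: z = -1.0080 + -1.3570i, |z|^2 = 2.8575
Iter 2: z = -1.8334 + 1.3787i, |z|^2 = 5.2621
Escaped at iteration 2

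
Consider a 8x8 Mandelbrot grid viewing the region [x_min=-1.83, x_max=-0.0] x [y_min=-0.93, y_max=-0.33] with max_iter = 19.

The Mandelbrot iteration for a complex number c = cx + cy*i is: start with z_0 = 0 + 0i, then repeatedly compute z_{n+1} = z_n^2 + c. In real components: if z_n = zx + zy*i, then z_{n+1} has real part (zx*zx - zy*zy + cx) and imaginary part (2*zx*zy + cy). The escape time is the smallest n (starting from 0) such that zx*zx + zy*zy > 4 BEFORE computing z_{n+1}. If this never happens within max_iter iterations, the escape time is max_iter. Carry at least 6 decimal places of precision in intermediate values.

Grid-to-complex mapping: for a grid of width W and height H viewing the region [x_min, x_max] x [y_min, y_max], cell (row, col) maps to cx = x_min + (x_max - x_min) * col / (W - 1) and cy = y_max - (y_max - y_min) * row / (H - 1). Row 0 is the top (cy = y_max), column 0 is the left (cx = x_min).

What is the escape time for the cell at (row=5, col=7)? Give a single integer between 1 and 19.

z_0 = 0 + 0i, c = 0.0000 + -0.7586i
Iter 1: z = 0.0000 + -0.7586i, |z|^2 = 0.5754
Iter 2: z = -0.5754 + -0.7586i, |z|^2 = 0.9066
Iter 3: z = -0.2443 + 0.1144i, |z|^2 = 0.0728
Iter 4: z = 0.0466 + -0.8145i, |z|^2 = 0.6656
Iter 5: z = -0.6612 + -0.8345i, |z|^2 = 1.1335
Iter 6: z = -0.2591 + 0.3450i, |z|^2 = 0.1861
Iter 7: z = -0.0519 + -0.9373i, |z|^2 = 0.8813
Iter 8: z = -0.8759 + -0.6614i, |z|^2 = 1.2046
Iter 9: z = 0.3299 + 0.4000i, |z|^2 = 0.2688
Iter 10: z = -0.0512 + -0.4947i, |z|^2 = 0.2473
Iter 11: z = -0.2421 + -0.7079i, |z|^2 = 0.5597
Iter 12: z = -0.4425 + -0.4159i, |z|^2 = 0.3688
Iter 13: z = 0.0229 + -0.3905i, |z|^2 = 0.1530
Iter 14: z = -0.1520 + -0.7764i, |z|^2 = 0.6260
Iter 15: z = -0.5798 + -0.5226i, |z|^2 = 0.6092
Iter 16: z = 0.0631 + -0.1526i, |z|^2 = 0.0273
Iter 17: z = -0.0193 + -0.7778i, |z|^2 = 0.6054
Iter 18: z = -0.6046 + -0.7285i, |z|^2 = 0.8963

Answer: 19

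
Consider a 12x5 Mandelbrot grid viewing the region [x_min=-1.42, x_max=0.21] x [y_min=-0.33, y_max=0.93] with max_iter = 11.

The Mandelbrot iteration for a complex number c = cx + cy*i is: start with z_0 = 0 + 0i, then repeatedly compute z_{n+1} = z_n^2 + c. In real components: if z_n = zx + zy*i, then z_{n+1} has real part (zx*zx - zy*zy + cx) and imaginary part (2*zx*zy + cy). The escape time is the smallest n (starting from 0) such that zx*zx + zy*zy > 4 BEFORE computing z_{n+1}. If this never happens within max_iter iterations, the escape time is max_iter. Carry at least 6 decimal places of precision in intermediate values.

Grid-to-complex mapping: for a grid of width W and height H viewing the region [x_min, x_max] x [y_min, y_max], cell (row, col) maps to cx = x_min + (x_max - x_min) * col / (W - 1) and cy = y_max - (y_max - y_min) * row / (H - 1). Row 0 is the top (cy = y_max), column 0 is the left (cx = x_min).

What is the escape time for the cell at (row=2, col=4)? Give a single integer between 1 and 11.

z_0 = 0 + 0i, c = -0.8273 + 0.3000i
Iter 1: z = -0.8273 + 0.3000i, |z|^2 = 0.7744
Iter 2: z = -0.2329 + -0.1964i, |z|^2 = 0.0928
Iter 3: z = -0.8116 + 0.3915i, |z|^2 = 0.8119
Iter 4: z = -0.3218 + -0.3354i, |z|^2 = 0.2161
Iter 5: z = -0.8362 + 0.5159i, |z|^2 = 0.9654
Iter 6: z = -0.3942 + -0.5628i, |z|^2 = 0.4721
Iter 7: z = -0.9886 + 0.7437i, |z|^2 = 1.5304
Iter 8: z = -0.4030 + -1.1704i, |z|^2 = 1.5324
Iter 9: z = -2.0348 + 1.2434i, |z|^2 = 5.6865
Escaped at iteration 9

Answer: 9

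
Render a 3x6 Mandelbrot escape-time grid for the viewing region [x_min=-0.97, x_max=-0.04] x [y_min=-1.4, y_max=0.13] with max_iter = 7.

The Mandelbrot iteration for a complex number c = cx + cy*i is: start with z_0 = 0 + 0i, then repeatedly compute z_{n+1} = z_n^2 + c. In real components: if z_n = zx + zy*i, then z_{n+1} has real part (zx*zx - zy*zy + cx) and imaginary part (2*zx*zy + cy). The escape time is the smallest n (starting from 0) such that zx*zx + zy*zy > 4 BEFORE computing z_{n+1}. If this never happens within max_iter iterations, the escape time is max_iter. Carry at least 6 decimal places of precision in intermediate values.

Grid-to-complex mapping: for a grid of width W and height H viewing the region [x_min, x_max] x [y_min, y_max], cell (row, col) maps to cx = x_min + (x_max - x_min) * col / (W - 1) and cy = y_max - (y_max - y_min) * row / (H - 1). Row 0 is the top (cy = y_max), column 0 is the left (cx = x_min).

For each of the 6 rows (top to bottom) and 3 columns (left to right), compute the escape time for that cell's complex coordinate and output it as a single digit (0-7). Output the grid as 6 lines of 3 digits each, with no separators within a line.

Answer: 777
777
577
367
345
222

Derivation:
(row=0, col=0): c = -0.9700 + 0.1300i → escape time 7
(row=0, col=1): c = -0.5050 + 0.1300i → escape time 7
(row=0, col=2): c = -0.0400 + 0.1300i → escape time 7
(row=1, col=0): c = -0.9700 + -0.1760i → escape time 7
(row=1, col=1): c = -0.5050 + -0.1760i → escape time 7
(row=1, col=2): c = -0.0400 + -0.1760i → escape time 7
(row=2, col=0): c = -0.9700 + -0.4820i → escape time 5
(row=2, col=1): c = -0.5050 + -0.4820i → escape time 7
(row=2, col=2): c = -0.0400 + -0.4820i → escape time 7
(row=3, col=0): c = -0.9700 + -0.7880i → escape time 3
(row=3, col=1): c = -0.5050 + -0.7880i → escape time 6
(row=3, col=2): c = -0.0400 + -0.7880i → escape time 7
(row=4, col=0): c = -0.9700 + -1.0940i → escape time 3
(row=4, col=1): c = -0.5050 + -1.0940i → escape time 4
(row=4, col=2): c = -0.0400 + -1.0940i → escape time 5
(row=5, col=0): c = -0.9700 + -1.4000i → escape time 2
(row=5, col=1): c = -0.5050 + -1.4000i → escape time 2
(row=5, col=2): c = -0.0400 + -1.4000i → escape time 2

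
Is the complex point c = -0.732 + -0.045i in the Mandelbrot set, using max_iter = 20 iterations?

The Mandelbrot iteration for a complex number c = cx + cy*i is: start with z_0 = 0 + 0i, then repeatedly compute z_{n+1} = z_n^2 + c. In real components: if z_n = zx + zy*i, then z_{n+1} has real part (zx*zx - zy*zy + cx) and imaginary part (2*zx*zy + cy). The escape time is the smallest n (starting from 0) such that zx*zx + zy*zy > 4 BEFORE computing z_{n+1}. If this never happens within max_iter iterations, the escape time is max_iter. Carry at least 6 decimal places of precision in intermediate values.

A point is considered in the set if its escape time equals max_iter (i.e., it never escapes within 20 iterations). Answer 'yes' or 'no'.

z_0 = 0 + 0i, c = -0.7320 + -0.0450i
Iter 1: z = -0.7320 + -0.0450i, |z|^2 = 0.5378
Iter 2: z = -0.1982 + 0.0209i, |z|^2 = 0.0397
Iter 3: z = -0.6932 + -0.0533i, |z|^2 = 0.4833
Iter 4: z = -0.2544 + 0.0289i, |z|^2 = 0.0655
Iter 5: z = -0.6681 + -0.0597i, |z|^2 = 0.4500
Iter 6: z = -0.2892 + 0.0347i, |z|^2 = 0.0848
Iter 7: z = -0.6496 + -0.0651i, |z|^2 = 0.4262
Iter 8: z = -0.3143 + 0.0396i, |z|^2 = 0.1003
Iter 9: z = -0.6348 + -0.0699i, |z|^2 = 0.4079
Iter 10: z = -0.3339 + 0.0437i, |z|^2 = 0.1134
Iter 11: z = -0.6224 + -0.0742i, |z|^2 = 0.3929
Iter 12: z = -0.3501 + 0.0474i, |z|^2 = 0.1248
Iter 13: z = -0.6117 + -0.0782i, |z|^2 = 0.3802
Iter 14: z = -0.3640 + 0.0506i, |z|^2 = 0.1350
Iter 15: z = -0.6021 + -0.0818i, |z|^2 = 0.3692
Iter 16: z = -0.3762 + 0.0536i, |z|^2 = 0.1444
Iter 17: z = -0.5933 + -0.0853i, |z|^2 = 0.3593
Iter 18: z = -0.3872 + 0.0562i, |z|^2 = 0.1531
Iter 19: z = -0.5852 + -0.0885i, |z|^2 = 0.3503
Did not escape in 20 iterations → in set

Answer: yes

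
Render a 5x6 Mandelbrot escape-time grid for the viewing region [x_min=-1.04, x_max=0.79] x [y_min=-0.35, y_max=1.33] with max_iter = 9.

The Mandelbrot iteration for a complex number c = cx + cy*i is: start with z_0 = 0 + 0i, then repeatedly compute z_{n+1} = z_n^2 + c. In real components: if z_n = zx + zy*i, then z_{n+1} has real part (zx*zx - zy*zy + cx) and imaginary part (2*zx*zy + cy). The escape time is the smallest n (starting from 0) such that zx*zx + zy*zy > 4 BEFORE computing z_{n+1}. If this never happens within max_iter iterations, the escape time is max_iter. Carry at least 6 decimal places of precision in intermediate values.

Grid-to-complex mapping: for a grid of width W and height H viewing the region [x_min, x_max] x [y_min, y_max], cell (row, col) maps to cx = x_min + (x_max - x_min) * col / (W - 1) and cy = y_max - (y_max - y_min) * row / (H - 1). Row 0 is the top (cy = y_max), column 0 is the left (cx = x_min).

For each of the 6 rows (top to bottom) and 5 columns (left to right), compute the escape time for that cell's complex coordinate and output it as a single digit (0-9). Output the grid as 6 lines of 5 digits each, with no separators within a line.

(row=0, col=0): c = -1.0400 + 1.3300i → escape time 2
(row=0, col=1): c = -0.5825 + 1.3300i → escape time 2
(row=0, col=2): c = -0.1250 + 1.3300i → escape time 2
(row=0, col=3): c = 0.3325 + 1.3300i → escape time 2
(row=0, col=4): c = 0.7900 + 1.3300i → escape time 2
(row=1, col=0): c = -1.0400 + 0.9940i → escape time 3
(row=1, col=1): c = -0.5825 + 0.9940i → escape time 4
(row=1, col=2): c = -0.1250 + 0.9940i → escape time 9
(row=1, col=3): c = 0.3325 + 0.9940i → escape time 3
(row=1, col=4): c = 0.7900 + 0.9940i → escape time 2
(row=2, col=0): c = -1.0400 + 0.6580i → escape time 4
(row=2, col=1): c = -0.5825 + 0.6580i → escape time 9
(row=2, col=2): c = -0.1250 + 0.6580i → escape time 9
(row=2, col=3): c = 0.3325 + 0.6580i → escape time 9
(row=2, col=4): c = 0.7900 + 0.6580i → escape time 3
(row=3, col=0): c = -1.0400 + 0.3220i → escape time 9
(row=3, col=1): c = -0.5825 + 0.3220i → escape time 9
(row=3, col=2): c = -0.1250 + 0.3220i → escape time 9
(row=3, col=3): c = 0.3325 + 0.3220i → escape time 9
(row=3, col=4): c = 0.7900 + 0.3220i → escape time 3
(row=4, col=0): c = -1.0400 + -0.0140i → escape time 9
(row=4, col=1): c = -0.5825 + -0.0140i → escape time 9
(row=4, col=2): c = -0.1250 + -0.0140i → escape time 9
(row=4, col=3): c = 0.3325 + -0.0140i → escape time 9
(row=4, col=4): c = 0.7900 + -0.0140i → escape time 3
(row=5, col=0): c = -1.0400 + -0.3500i → escape time 9
(row=5, col=1): c = -0.5825 + -0.3500i → escape time 9
(row=5, col=2): c = -0.1250 + -0.3500i → escape time 9
(row=5, col=3): c = 0.3325 + -0.3500i → escape time 9
(row=5, col=4): c = 0.7900 + -0.3500i → escape time 3

Answer: 22222
34932
49993
99993
99993
99993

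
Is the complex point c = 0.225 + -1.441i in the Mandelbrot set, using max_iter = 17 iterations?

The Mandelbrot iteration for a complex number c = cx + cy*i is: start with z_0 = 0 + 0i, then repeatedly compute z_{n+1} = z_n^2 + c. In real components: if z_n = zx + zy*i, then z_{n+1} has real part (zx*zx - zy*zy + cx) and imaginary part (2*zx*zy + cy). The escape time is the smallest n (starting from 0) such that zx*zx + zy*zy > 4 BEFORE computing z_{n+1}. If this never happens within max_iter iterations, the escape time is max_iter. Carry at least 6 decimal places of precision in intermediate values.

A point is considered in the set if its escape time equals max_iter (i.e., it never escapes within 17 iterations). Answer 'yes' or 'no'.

Answer: no

Derivation:
z_0 = 0 + 0i, c = 0.2250 + -1.4410i
Iter 1: z = 0.2250 + -1.4410i, |z|^2 = 2.1271
Iter 2: z = -1.8009 + -2.0895i, |z|^2 = 7.6089
Escaped at iteration 2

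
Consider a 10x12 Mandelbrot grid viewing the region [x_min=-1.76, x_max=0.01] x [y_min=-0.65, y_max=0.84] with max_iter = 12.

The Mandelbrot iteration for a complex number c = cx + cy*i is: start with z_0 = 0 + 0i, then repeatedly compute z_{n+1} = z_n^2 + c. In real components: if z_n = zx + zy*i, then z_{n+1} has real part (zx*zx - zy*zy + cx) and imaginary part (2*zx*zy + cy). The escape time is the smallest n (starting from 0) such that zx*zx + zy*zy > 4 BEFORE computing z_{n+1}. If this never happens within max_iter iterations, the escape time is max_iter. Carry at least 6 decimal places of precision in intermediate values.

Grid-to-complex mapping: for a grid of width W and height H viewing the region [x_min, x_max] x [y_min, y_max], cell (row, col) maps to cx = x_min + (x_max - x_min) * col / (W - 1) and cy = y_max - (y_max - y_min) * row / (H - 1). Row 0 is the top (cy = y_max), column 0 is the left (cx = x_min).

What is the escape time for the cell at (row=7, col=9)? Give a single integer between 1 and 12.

Answer: 12

Derivation:
z_0 = 0 + 0i, c = 0.0100 + -0.1082i
Iter 1: z = 0.0100 + -0.1082i, |z|^2 = 0.0118
Iter 2: z = -0.0016 + -0.1103i, |z|^2 = 0.0122
Iter 3: z = -0.0022 + -0.1078i, |z|^2 = 0.0116
Iter 4: z = -0.0016 + -0.1077i, |z|^2 = 0.0116
Iter 5: z = -0.0016 + -0.1078i, |z|^2 = 0.0116
Iter 6: z = -0.0016 + -0.1078i, |z|^2 = 0.0116
Iter 7: z = -0.0016 + -0.1078i, |z|^2 = 0.0116
Iter 8: z = -0.0016 + -0.1078i, |z|^2 = 0.0116
Iter 9: z = -0.0016 + -0.1078i, |z|^2 = 0.0116
Iter 10: z = -0.0016 + -0.1078i, |z|^2 = 0.0116
Iter 11: z = -0.0016 + -0.1078i, |z|^2 = 0.0116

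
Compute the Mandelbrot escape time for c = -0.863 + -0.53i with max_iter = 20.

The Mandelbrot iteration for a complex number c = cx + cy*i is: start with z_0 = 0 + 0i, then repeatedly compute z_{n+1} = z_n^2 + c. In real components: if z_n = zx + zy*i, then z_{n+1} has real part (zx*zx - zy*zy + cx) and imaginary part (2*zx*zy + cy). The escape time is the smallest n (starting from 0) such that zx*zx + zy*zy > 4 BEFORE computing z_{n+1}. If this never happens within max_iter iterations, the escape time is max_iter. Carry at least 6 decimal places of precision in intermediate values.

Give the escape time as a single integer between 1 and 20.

Answer: 5

Derivation:
z_0 = 0 + 0i, c = -0.8630 + -0.5300i
Iter 1: z = -0.8630 + -0.5300i, |z|^2 = 1.0257
Iter 2: z = -0.3991 + 0.3848i, |z|^2 = 0.3074
Iter 3: z = -0.8518 + -0.8372i, |z|^2 = 1.4263
Iter 4: z = -0.8384 + 0.8961i, |z|^2 = 1.5058
Iter 5: z = -0.9632 + -2.0325i, |z|^2 = 5.0586
Escaped at iteration 5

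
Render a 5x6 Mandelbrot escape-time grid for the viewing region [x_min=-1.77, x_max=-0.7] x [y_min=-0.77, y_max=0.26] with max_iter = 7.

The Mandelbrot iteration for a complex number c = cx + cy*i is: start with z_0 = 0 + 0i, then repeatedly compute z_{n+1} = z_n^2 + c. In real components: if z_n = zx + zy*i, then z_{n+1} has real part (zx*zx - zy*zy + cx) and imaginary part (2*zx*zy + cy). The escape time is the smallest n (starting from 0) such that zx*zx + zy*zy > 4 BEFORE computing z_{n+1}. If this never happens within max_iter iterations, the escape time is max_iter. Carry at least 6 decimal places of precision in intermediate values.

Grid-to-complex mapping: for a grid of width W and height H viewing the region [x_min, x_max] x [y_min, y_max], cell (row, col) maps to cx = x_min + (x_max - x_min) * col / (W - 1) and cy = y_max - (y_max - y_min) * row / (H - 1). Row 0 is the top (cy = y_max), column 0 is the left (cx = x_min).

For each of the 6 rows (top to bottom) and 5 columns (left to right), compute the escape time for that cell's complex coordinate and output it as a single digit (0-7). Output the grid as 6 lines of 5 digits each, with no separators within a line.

(row=0, col=0): c = -1.7700 + 0.2600i → escape time 4
(row=0, col=1): c = -1.5025 + 0.2600i → escape time 5
(row=0, col=2): c = -1.2350 + 0.2600i → escape time 7
(row=0, col=3): c = -0.9675 + 0.2600i → escape time 7
(row=0, col=4): c = -0.7000 + 0.2600i → escape time 7
(row=1, col=0): c = -1.7700 + 0.0540i → escape time 7
(row=1, col=1): c = -1.5025 + 0.0540i → escape time 7
(row=1, col=2): c = -1.2350 + 0.0540i → escape time 7
(row=1, col=3): c = -0.9675 + 0.0540i → escape time 7
(row=1, col=4): c = -0.7000 + 0.0540i → escape time 7
(row=2, col=0): c = -1.7700 + -0.1520i → escape time 4
(row=2, col=1): c = -1.5025 + -0.1520i → escape time 6
(row=2, col=2): c = -1.2350 + -0.1520i → escape time 7
(row=2, col=3): c = -0.9675 + -0.1520i → escape time 7
(row=2, col=4): c = -0.7000 + -0.1520i → escape time 7
(row=3, col=0): c = -1.7700 + -0.3580i → escape time 3
(row=3, col=1): c = -1.5025 + -0.3580i → escape time 4
(row=3, col=2): c = -1.2350 + -0.3580i → escape time 7
(row=3, col=3): c = -0.9675 + -0.3580i → escape time 7
(row=3, col=4): c = -0.7000 + -0.3580i → escape time 7
(row=4, col=0): c = -1.7700 + -0.5640i → escape time 3
(row=4, col=1): c = -1.5025 + -0.5640i → escape time 3
(row=4, col=2): c = -1.2350 + -0.5640i → escape time 3
(row=4, col=3): c = -0.9675 + -0.5640i → escape time 5
(row=4, col=4): c = -0.7000 + -0.5640i → escape time 6
(row=5, col=0): c = -1.7700 + -0.7700i → escape time 2
(row=5, col=1): c = -1.5025 + -0.7700i → escape time 3
(row=5, col=2): c = -1.2350 + -0.7700i → escape time 3
(row=5, col=3): c = -0.9675 + -0.7700i → escape time 4
(row=5, col=4): c = -0.7000 + -0.7700i → escape time 4

Answer: 45777
77777
46777
34777
33356
23344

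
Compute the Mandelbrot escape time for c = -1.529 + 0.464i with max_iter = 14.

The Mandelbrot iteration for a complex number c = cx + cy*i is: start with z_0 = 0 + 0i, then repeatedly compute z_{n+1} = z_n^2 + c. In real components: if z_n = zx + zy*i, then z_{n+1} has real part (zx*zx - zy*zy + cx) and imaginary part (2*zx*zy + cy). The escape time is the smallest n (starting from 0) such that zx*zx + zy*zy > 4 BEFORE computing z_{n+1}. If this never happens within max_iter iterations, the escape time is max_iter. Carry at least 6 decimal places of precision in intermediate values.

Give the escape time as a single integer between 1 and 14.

Answer: 3

Derivation:
z_0 = 0 + 0i, c = -1.5290 + 0.4640i
Iter 1: z = -1.5290 + 0.4640i, |z|^2 = 2.5531
Iter 2: z = 0.5935 + -0.9549i, |z|^2 = 1.2642
Iter 3: z = -2.0886 + -0.6696i, |z|^2 = 4.8104
Escaped at iteration 3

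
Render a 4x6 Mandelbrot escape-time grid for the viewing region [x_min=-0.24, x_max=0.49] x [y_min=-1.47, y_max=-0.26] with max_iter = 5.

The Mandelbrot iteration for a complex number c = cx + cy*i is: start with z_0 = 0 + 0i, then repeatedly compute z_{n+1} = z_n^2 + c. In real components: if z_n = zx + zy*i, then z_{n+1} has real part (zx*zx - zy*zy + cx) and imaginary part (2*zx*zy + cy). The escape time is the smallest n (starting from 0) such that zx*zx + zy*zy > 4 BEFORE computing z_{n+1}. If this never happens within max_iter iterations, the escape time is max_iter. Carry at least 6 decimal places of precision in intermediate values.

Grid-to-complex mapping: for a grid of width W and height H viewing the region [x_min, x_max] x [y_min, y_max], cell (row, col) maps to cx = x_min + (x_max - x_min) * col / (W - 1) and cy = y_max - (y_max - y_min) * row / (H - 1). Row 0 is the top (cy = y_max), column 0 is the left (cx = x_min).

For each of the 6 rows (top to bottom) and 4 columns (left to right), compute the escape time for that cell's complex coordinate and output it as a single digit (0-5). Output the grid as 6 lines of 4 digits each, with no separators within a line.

(row=0, col=0): c = -0.2400 + -0.2600i → escape time 5
(row=0, col=1): c = 0.0033 + -0.2600i → escape time 5
(row=0, col=2): c = 0.2467 + -0.2600i → escape time 5
(row=0, col=3): c = 0.4900 + -0.2600i → escape time 5
(row=1, col=0): c = -0.2400 + -0.5020i → escape time 5
(row=1, col=1): c = 0.0033 + -0.5020i → escape time 5
(row=1, col=2): c = 0.2467 + -0.5020i → escape time 5
(row=1, col=3): c = 0.4900 + -0.5020i → escape time 5
(row=2, col=0): c = -0.2400 + -0.7440i → escape time 5
(row=2, col=1): c = 0.0033 + -0.7440i → escape time 5
(row=2, col=2): c = 0.2467 + -0.7440i → escape time 5
(row=2, col=3): c = 0.4900 + -0.7440i → escape time 3
(row=3, col=0): c = -0.2400 + -0.9860i → escape time 5
(row=3, col=1): c = 0.0033 + -0.9860i → escape time 5
(row=3, col=2): c = 0.2467 + -0.9860i → escape time 4
(row=3, col=3): c = 0.4900 + -0.9860i → escape time 3
(row=4, col=0): c = -0.2400 + -1.2280i → escape time 3
(row=4, col=1): c = 0.0033 + -1.2280i → escape time 3
(row=4, col=2): c = 0.2467 + -1.2280i → escape time 2
(row=4, col=3): c = 0.4900 + -1.2280i → escape time 2
(row=5, col=0): c = -0.2400 + -1.4700i → escape time 2
(row=5, col=1): c = 0.0033 + -1.4700i → escape time 2
(row=5, col=2): c = 0.2467 + -1.4700i → escape time 2
(row=5, col=3): c = 0.4900 + -1.4700i → escape time 2

Answer: 5555
5555
5553
5543
3322
2222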